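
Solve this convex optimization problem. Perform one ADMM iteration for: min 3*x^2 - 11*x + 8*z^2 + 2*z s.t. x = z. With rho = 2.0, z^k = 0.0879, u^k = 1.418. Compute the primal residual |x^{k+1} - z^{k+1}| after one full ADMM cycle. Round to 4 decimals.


ADMM iteration with rho = 2.0, z^k = 0.0879, u^k = 1.418
Step 1: x-update.
Minimize 3*x^2 - 11*x + (2.0/2)*(x - 0.0879 + 1.418)^2
FOC: (2*3 + 2.0)*x = 11 + 2.0*(0.0879 - 1.418)
x^{k+1} = 1.0425
Step 2: z-update.
Minimize 8*z^2 + 2*z + (2.0/2)*(1.0425 - z + 1.418)^2
FOC: (2*8 + 2.0)*z = -2 + 2.0*(1.0425 + 1.418)
z^{k+1} = 0.1623
Step 3: u-update.
u^{k+1} = 1.418 + 1.0425 - 0.1623 = 2.2982
Step 4: Primal residual = |1.0425 - 0.1623| = 0.8802


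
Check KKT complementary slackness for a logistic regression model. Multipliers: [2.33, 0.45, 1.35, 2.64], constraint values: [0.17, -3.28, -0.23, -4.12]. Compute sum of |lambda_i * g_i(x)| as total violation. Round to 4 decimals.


KKT complementary slackness check:
lambda_1 * g_1 = 2.33 * 0.17 = 0.3961
lambda_2 * g_2 = 0.45 * -3.28 = -1.476
lambda_3 * g_3 = 1.35 * -0.23 = -0.3105
lambda_4 * g_4 = 2.64 * -4.12 = -10.8768
Total violation = 0.3961 + 1.476 + 0.3105 + 10.8768 = 13.0594


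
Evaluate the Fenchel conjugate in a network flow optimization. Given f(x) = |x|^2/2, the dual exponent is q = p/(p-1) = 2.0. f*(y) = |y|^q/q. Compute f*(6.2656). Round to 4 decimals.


The conjugate exponent q satisfies 1/p + 1/q = 1.
p = 2, so q = 2/(2 - 1) = 2.0
|y|^q = 6.2656^2.0 = 39.2577
f*(6.2656) = 39.2577 / 2.0 = 19.6289


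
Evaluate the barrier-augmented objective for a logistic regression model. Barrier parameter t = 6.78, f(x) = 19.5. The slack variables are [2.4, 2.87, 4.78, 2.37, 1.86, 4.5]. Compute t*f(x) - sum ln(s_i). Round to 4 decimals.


Step 1: Compute log-barrier.
ln values: [0.8755, 1.0543, 1.5644, 0.8629, 0.6206, 1.5041]
phi = -(0.8755 + 1.0543 + 1.5644 + 0.8629 + 0.6206 + 1.5041) = -6.4818
Step 2: Compute augmented objective.
t*f(x) = 6.78*19.5 = 132.21
Total = 132.21 - 6.4818 = 125.7282


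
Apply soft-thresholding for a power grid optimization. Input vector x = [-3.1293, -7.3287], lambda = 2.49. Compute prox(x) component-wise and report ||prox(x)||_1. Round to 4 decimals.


Soft-thresholding with lambda = 2.49:
prox(-3.1293) = sign(-3.1293)*max(|-3.1293| - 2.49, 0) = -0.6393
prox(-7.3287) = sign(-7.3287)*max(|-7.3287| - 2.49, 0) = -4.8387
prox(x) = [-0.6393, -4.8387]
||prox(x)||_1 = 0.6393 + 4.8387 = 5.478


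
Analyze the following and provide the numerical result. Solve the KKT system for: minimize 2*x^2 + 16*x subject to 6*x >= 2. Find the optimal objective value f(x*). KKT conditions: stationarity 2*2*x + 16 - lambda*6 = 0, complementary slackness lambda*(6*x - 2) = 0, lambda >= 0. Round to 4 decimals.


Step 1: Try lambda = 0 (constraint inactive).
x_unc = -16/(2*2) = -4.0
Check: 6*-4.0 = -24.0 < 2 -- violated!
Step 2: Constraint must be active: 6*x = 2
x* = 2/6 = 1/3 = 0.3333 (rounded; the exact value 1/3 is used below)
lambda = (2*2*(1/3) + 16)/6 = 2.8889
Step 3: Compute optimal value.
f(x*) = 2*(1/3)^2 + 16*(1/3) = 5.5556


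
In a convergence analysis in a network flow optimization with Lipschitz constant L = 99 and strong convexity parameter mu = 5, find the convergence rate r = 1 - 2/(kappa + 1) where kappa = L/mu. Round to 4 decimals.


Step 1: Compute the condition number.
kappa = L/mu = 99/5 = 19.8
Step 2: Compute the convergence rate.
r = 1 - 2/(kappa + 1) = 1 - 2*mu/(L + mu) = (L - mu)/(L + mu) = 94/104 = 0.9038


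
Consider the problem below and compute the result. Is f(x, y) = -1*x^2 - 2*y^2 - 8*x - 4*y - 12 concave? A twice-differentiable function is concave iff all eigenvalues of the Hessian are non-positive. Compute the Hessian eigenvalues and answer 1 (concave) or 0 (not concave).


The Hessian of f(x,y) = -1*x^2 - 2*y^2 - 8*x - 4*y - 12 is:
H = [[-2, 0], [0, -4]]
Trace = -2 - 4 = -6
Determinant = -2*-4 - (0)^2 = 8
Discriminant = (-6)^2 - 4*8 = 4.0
Eigenvalues: lambda_1 = -4.0, lambda_2 = -2.0
The function is concave.

1


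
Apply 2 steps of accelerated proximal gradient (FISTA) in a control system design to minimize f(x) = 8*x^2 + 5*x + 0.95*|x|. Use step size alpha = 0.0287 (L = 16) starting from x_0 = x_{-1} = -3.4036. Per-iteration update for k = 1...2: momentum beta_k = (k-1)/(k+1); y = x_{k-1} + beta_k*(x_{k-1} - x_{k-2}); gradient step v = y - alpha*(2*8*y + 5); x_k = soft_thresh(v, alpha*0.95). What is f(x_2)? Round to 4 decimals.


FISTA on f(x) = 8*x^2 + 5*x + 0.95*|x|
L = 16, alpha = 0.0287
Iteration 1: beta = 0.0, y = -3.4036 + 0.0*(-3.4036 + 3.4036) = -3.4036
  grad(y) = -49.4576, v = y - alpha*grad = -1.9842
  prox(v) = soft_thresh(-1.9842, 0.0273) = -1.9569
Iteration 2: beta = 0.3333, y = -1.9569 + 0.3333*(-1.9569 + 3.4036) = -1.4747
  grad(y) = -18.5947, v = y - alpha*grad = -0.941
  prox(v) = soft_thresh(-0.941, 0.0273) = -0.9137
f(x_2) = 8*(-0.9137)^2 + 5*(-0.9137) + 0.95*|-0.9137| = 2.9787


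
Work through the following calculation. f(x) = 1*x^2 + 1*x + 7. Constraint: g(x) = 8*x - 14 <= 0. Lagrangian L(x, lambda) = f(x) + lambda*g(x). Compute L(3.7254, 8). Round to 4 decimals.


Step 1: Evaluate f(x).
f(3.7254) = 1*3.7254^2 + 1*3.7254 + 7 = 24.604
Step 2: Evaluate g(x).
g(3.7254) = 8*3.7254 - 14 = 15.8032
Step 3: Compute Lagrangian.
L = 24.604 + 8*15.8032 = 151.0296


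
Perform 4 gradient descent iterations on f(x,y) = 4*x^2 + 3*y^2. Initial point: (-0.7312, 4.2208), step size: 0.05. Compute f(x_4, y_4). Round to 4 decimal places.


Gradient descent on f(x,y) = 4*x^2 + 3*y^2.
Starting point: (-0.7312, 4.2208), alpha = 0.05
Step 1: grad_x = 2*4*-0.7312 = -5.8496, grad_y = 2*3*4.2208 = 25.3248
  x_1 = -0.7312 - 0.05*-5.8496 = -0.4387
  y_1 = 4.2208 - 0.05*25.3248 = 2.9546
Step 2: grad_x = 2*4*-0.4387 = -3.5098, grad_y = 2*3*2.9546 = 17.7274
  x_2 = -0.4387 - 0.05*-3.5098 = -0.2632
  y_2 = 2.9546 - 0.05*17.7274 = 2.0682
Step 3: grad_x = 2*4*-0.2632 = -2.1059, grad_y = 2*3*2.0682 = 12.4092
  x_3 = -0.2632 - 0.05*-2.1059 = -0.1579
  y_3 = 2.0682 - 0.05*12.4092 = 1.4477
Step 4: grad_x = 2*4*-0.1579 = -1.2635, grad_y = 2*3*1.4477 = 8.6864
  x_4 = -0.1579 - 0.05*-1.2635 = -0.0948
  y_4 = 1.4477 - 0.05*8.6864 = 1.0134
f(-0.0948, 1.0134) = 4*(-0.0948)^2 + 3*1.0134^2 = 3.1169


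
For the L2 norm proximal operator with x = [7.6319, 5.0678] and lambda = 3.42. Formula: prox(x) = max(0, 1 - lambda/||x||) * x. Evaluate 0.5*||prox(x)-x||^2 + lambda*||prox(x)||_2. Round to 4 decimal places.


Step 1: Compute ||x||.
||x|| = 9.1612
Step 2: Compute scaling factor.
scale = max(0, 1 - 3.42/9.1612) = 0.6267
Step 3: prox(x) = [4.7828, 3.1759]
||prox(x)|| = 5.7412
Step 4: Proximal objective.
0.5*||prox-x||^2 = 5.8482
lambda*||prox|| = 19.6349
Total = 25.4833


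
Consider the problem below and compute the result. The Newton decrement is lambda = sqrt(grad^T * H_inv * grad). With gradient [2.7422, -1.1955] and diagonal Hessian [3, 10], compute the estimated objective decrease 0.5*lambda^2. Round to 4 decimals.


Step 1: H is diagonal, so H^(-1) * g = [0.9141, -0.1196].
Step 2: g^T H^(-1) g = sum_i g_i^2 / H_ii
  = (2.7422)^2/3 + (-1.1955)^2/10
  = 2.5066 + 0.1429 = 2.6495
Step 3: Objective decrease = 0.5 * g^T H^(-1) g = 1.3247


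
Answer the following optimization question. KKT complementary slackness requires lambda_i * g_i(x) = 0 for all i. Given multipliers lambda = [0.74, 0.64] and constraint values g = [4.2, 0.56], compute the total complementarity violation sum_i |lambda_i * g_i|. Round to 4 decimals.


KKT complementary slackness check:
lambda_1 * g_1 = 0.74 * 4.2 = 3.108
lambda_2 * g_2 = 0.64 * 0.56 = 0.3584
Total violation = 3.108 + 0.3584 = 3.4664


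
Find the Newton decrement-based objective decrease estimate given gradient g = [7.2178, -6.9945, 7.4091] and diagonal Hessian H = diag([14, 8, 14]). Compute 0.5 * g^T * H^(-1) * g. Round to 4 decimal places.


Step 1: H is diagonal, so H^(-1) * g = [0.5156, -0.8743, 0.5292].
Step 2: g^T H^(-1) g = sum_i g_i^2 / H_ii
  = (7.2178)^2/14 + (-6.9945)^2/8 + (7.4091)^2/14
  = 3.7212 + 6.1154 + 3.9211 = 13.7576
Step 3: Objective decrease = 0.5 * g^T H^(-1) g = 6.8788


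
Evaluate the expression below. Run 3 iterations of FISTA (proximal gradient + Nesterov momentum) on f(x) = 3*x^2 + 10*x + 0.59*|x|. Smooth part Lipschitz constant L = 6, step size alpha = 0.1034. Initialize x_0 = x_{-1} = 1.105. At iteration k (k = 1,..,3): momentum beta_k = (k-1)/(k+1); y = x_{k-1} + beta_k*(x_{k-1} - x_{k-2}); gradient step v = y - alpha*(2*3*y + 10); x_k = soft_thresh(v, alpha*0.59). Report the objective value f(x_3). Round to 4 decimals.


FISTA on f(x) = 3*x^2 + 10*x + 0.59*|x|
L = 6, alpha = 0.1034
Iteration 1: beta = 0.0, y = 1.105 + 0.0*(1.105 - 1.105) = 1.105
  grad(y) = 16.63, v = y - alpha*grad = -0.6145
  prox(v) = soft_thresh(-0.6145, 0.061) = -0.5535
Iteration 2: beta = 0.3333, y = -0.5535 + 0.3333*(-0.5535 - 1.105) = -1.1064
  grad(y) = 3.3617, v = y - alpha*grad = -1.454
  prox(v) = soft_thresh(-1.454, 0.061) = -1.393
Iteration 3: beta = 0.5, y = -1.393 + 0.5*(-1.393 + 0.5535) = -1.8127
  grad(y) = -0.8762, v = y - alpha*grad = -1.7221
  prox(v) = soft_thresh(-1.7221, 0.061) = -1.6611
f(x_3) = 3*(-1.6611)^2 + 10*(-1.6611) + 0.59*|-1.6611| = -7.3532


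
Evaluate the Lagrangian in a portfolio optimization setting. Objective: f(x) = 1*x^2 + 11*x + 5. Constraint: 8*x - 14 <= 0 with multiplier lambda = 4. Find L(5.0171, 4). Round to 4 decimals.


Step 1: Evaluate f(x).
f(5.0171) = 1*5.0171^2 + 11*5.0171 + 5 = 85.3594
Step 2: Evaluate g(x).
g(5.0171) = 8*5.0171 - 14 = 26.1368
Step 3: Compute Lagrangian.
L = 85.3594 + 4*26.1368 = 189.9066


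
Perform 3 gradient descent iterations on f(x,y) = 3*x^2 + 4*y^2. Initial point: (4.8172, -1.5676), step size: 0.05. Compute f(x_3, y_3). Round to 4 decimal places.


Gradient descent on f(x,y) = 3*x^2 + 4*y^2.
Starting point: (4.8172, -1.5676), alpha = 0.05
Step 1: grad_x = 2*3*4.8172 = 28.9032, grad_y = 2*4*-1.5676 = -12.5408
  x_1 = 4.8172 - 0.05*28.9032 = 3.372
  y_1 = -1.5676 - 0.05*-12.5408 = -0.9406
Step 2: grad_x = 2*3*3.372 = 20.2322, grad_y = 2*4*-0.9406 = -7.5245
  x_2 = 3.372 - 0.05*20.2322 = 2.3604
  y_2 = -0.9406 - 0.05*-7.5245 = -0.5643
Step 3: grad_x = 2*3*2.3604 = 14.1626, grad_y = 2*4*-0.5643 = -4.5147
  x_3 = 2.3604 - 0.05*14.1626 = 1.6523
  y_3 = -0.5643 - 0.05*-4.5147 = -0.3386
f(1.6523, -0.3386) = 3*1.6523^2 + 4*(-0.3386)^2 = 8.6489


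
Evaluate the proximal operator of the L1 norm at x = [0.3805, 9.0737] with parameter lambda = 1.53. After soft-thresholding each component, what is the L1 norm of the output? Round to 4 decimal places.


Soft-thresholding with lambda = 1.53:
prox(0.3805) = sign(0.3805)*max(|0.3805| - 1.53, 0) = 0.0
prox(9.0737) = sign(9.0737)*max(|9.0737| - 1.53, 0) = 7.5437
prox(x) = [0.0, 7.5437]
||prox(x)||_1 = 0.0 + 7.5437 = 7.5437


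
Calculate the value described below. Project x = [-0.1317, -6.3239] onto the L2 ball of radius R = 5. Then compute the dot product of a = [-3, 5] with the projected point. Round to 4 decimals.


Step 1: Compute ||x|| (intermediates to 6 decimals).
||x|| = sqrt((-0.1317)^2 + (-6.3239)^2) = 6.325271
Step 2: Project.
Since ||x|| > R, scale = R/||x|| = 5/6.325271 = 0.79048, proj(x) = scale * x
proj(x) = [-0.104106, -4.998916]
Step 3: Dot product.
a^T * proj(x) = -3*(-0.104106) + 5*(-4.998916) = -24.6823


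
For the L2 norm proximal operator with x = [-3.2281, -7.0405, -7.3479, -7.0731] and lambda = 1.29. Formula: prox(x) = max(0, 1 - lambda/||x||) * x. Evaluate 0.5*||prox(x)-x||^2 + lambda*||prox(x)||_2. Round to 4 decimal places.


Step 1: Compute ||x||.
||x|| = 12.8066
Step 2: Compute scaling factor.
scale = max(0, 1 - 1.29/12.8066) = 0.8993
Step 3: prox(x) = [-2.9029, -6.3313, -6.6078, -6.3606]
||prox(x)|| = 11.5166
Step 4: Proximal objective.
0.5*||prox-x||^2 = 0.8321
lambda*||prox|| = 14.8564
Total = 15.6885


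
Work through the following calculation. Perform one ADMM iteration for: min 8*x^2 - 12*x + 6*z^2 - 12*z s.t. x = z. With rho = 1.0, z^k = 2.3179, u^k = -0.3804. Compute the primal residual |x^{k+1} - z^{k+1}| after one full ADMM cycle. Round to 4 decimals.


ADMM iteration with rho = 1.0, z^k = 2.3179, u^k = -0.3804
Step 1: x-update.
Minimize 8*x^2 - 12*x + (1.0/2)*(x - 2.3179 - 0.3804)^2
FOC: (2*8 + 1.0)*x = 12 + 1.0*(2.3179 + 0.3804)
x^{k+1} = 0.8646
Step 2: z-update.
Minimize 6*z^2 - 12*z + (1.0/2)*(0.8646 - z - 0.3804)^2
FOC: (2*6 + 1.0)*z = 12 + 1.0*(0.8646 - 0.3804)
z^{k+1} = 0.9603
Step 3: u-update.
u^{k+1} = -0.3804 + 0.8646 - 0.9603 = -0.4761
Step 4: Primal residual = |0.8646 - 0.9603| = 0.0957


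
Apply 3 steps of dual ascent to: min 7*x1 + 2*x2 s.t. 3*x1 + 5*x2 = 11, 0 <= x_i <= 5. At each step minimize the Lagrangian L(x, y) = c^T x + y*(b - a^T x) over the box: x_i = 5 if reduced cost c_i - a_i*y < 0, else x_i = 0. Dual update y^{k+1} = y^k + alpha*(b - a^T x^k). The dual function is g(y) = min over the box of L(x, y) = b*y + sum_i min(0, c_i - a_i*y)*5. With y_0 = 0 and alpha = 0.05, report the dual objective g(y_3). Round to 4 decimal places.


Dual ascent for LP: min 7*x1 + 2*x2, 3*x1 + 5*x2 = 11, 0 <= x_i <= 5
Step 1: y^k = 0.0, reduced costs: (7.0, 2.0)
  x^k = (0.0, 0.0), subgradient = b - a^T x = 11.0
  y^{k+1} = 0.0 + 0.05*11.0 = 0.55
Step 2: y^k = 0.55, reduced costs: (5.35, -0.75)
  x^k = (0.0, 5.0), subgradient = b - a^T x = -14.0
  y^{k+1} = 0.55 + 0.05*-14.0 = -0.15
Step 3: y^k = -0.15, reduced costs: (7.45, 2.75)
  x^k = (0.0, 0.0), subgradient = b - a^T x = 11.0
  y^{k+1} = -0.15 + 0.05*11.0 = 0.4
Dual objective at y_3 = 0.4: reduced costs (5.8, 0.0), box minimizer x = (0.0, 0.0)
g(y_3) = b*y + (c1 - a1*y)*x1 + (c2 - a2*y)*x2 = 11*0.4 + 5.8*0.0 + 0.0*0.0 = 4.4 + 0.0 + 0.0 = 4.4


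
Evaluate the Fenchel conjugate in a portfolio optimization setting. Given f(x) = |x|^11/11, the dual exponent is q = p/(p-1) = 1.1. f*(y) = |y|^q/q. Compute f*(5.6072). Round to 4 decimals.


The conjugate exponent q satisfies 1/p + 1/q = 1.
p = 11, so q = 11/(11 - 1) = 1.1
|y|^q = 5.6072^1.1 = 6.6622
f*(5.6072) = 6.6622 / 1.1 = 6.0566


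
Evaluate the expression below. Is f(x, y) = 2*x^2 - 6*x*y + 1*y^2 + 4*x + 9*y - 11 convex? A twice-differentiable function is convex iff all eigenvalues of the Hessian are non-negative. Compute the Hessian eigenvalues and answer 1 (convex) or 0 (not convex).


The Hessian of f(x,y) = 2*x^2 - 6*x*y + 1*y^2 + 4*x + 9*y - 11 is:
H = [[4, -6], [-6, 2]]
Trace = 4 + 2 = 6
Determinant = 4*2 - (-6)^2 = -28
Discriminant = (6)^2 - 4*-28 = 148.0
Eigenvalues: lambda_1 = -3.0828, lambda_2 = 9.0828
The function is not convex.

0


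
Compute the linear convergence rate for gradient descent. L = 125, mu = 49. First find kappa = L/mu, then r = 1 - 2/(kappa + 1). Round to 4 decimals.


Step 1: Compute the condition number.
kappa = L/mu = 125/49 = 2.551
Step 2: Compute the convergence rate.
r = 1 - 2/(kappa + 1) = 1 - 2*mu/(L + mu) = (L - mu)/(L + mu) = 76/174 = 0.4368


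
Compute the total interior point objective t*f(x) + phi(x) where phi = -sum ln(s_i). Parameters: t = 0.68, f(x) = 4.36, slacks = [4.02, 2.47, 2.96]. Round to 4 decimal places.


Step 1: Compute log-barrier.
ln values: [1.3913, 0.9042, 1.0852]
phi = -(1.3913 + 0.9042 + 1.0852) = -3.3807
Step 2: Compute augmented objective.
t*f(x) = 0.68*4.36 = 2.9648
Total = 2.9648 - 3.3807 = -0.4159


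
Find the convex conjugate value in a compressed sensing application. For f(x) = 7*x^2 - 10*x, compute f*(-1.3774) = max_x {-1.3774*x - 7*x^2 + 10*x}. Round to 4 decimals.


f*(y) = sup_x {y*x - a*x^2 - b*x} = sup_x {(y-b)*x - a*x^2}
FOC: (y - b) - 2a*x = 0 => x* = (y - b)/(2a)
x* = (-1.3774 + 10)/(2*7) = 0.6159
f*(-1.3774) = (y-b)^2/(4a) = (-1.3774 + 10)^2/(4*7)
= 74.3492/28 = 2.6553


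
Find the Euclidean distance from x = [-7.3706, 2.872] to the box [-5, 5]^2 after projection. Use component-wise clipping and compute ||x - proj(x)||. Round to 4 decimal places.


Project each component onto [-5, 5].
clip(-7.3706) = -5.0, clip(2.872) = 2.872
Projection = [-5.0, 2.872]
Squared diffs: [5.6197, 0.0]
Distance = sqrt(5.6197) = 2.3706


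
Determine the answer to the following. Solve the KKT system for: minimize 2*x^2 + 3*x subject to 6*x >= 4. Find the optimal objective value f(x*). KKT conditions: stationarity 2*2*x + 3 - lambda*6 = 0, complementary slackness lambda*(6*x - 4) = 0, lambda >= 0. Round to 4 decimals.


Step 1: Try lambda = 0 (constraint inactive).
x_unc = -3/(2*2) = -0.75
Check: 6*-0.75 = -4.5 < 4 -- violated!
Step 2: Constraint must be active: 6*x = 4
x* = 4/6 = 2/3 = 0.6667 (rounded; the exact value 2/3 is used below)
lambda = (2*2*(2/3) + 3)/6 = 0.9444
Step 3: Compute optimal value.
f(x*) = 2*(2/3)^2 + 3*(2/3) = 2.8889


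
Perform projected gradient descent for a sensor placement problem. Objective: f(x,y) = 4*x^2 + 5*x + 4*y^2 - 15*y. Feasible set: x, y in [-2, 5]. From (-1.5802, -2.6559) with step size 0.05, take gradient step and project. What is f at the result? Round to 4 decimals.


Step 1: Compute gradient at (-1.5802, -2.6559).
grad_x = 2*4*-1.5802 + 5 = -7.6416
grad_y = 2*4*-2.6559 - 15 = -36.2472
Step 2: Gradient step.
x_raw = -1.5802 - 0.05*-7.6416 = -1.1981
y_raw = -2.6559 - 0.05*-36.2472 = -0.8435
Step 3: Project onto [-2, 5].
x_proj = clip(-1.1981) = -1.1981
y_proj = clip(-0.8435) = -0.8435
Step 4: Evaluate f.
f(-1.1981, -0.8435) = 15.2507


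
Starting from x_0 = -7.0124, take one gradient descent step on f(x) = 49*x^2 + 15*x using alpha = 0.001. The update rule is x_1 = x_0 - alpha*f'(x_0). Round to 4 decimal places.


We compute the gradient at x_0 and apply the update.
f'(x) = 98*x + 15
f'(-7.0124) = 98*-7.0124 + 15 = -672.2152
x_1 = -7.0124 - 0.001*-672.2152 = -6.3402


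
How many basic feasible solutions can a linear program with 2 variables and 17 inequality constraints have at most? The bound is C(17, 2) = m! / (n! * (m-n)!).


Each vertex corresponds to some choice of n active constraints out of m, so the number of vertices is at most C(m, n) = m! / (n!(m-n)!).
m = 17, n = 2
Numerator: 17 * 16
Denominator: 2! = 2
C(17, 2) = 136


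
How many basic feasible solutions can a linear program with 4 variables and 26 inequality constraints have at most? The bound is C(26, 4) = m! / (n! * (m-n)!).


Each vertex corresponds to some choice of n active constraints out of m, so the number of vertices is at most C(m, n) = m! / (n!(m-n)!).
m = 26, n = 4
Numerator: 26 * 25 * 24 * 23
Denominator: 4! = 24
C(26, 4) = 14950


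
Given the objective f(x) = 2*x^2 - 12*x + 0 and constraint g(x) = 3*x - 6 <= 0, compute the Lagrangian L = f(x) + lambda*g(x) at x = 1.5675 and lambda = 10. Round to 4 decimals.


Step 1: Evaluate f(x).
f(1.5675) = 2*1.5675^2 - 12*1.5675 + 0 = -13.8959
Step 2: Evaluate g(x).
g(1.5675) = 3*1.5675 - 6 = -1.2975
Step 3: Compute Lagrangian.
L = -13.8959 + 10*-1.2975 = -26.8709


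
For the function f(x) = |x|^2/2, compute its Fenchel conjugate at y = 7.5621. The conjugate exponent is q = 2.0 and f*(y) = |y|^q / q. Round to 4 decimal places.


The conjugate exponent q satisfies 1/p + 1/q = 1.
p = 2, so q = 2/(2 - 1) = 2.0
|y|^q = 7.5621^2.0 = 57.1854
f*(7.5621) = 57.1854 / 2.0 = 28.5927


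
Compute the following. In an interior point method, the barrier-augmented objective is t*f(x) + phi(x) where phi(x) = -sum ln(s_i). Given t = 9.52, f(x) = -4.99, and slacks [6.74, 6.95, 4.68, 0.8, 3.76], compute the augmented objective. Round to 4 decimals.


Step 1: Compute log-barrier.
ln values: [1.9081, 1.9387, 1.5433, -0.2231, 1.3244]
phi = -(1.9081 + 1.9387 + 1.5433 - 0.2231 + 1.3244) = -6.4914
Step 2: Compute augmented objective.
t*f(x) = 9.52*-4.99 = -47.5048
Total = -47.5048 - 6.4914 = -53.9962


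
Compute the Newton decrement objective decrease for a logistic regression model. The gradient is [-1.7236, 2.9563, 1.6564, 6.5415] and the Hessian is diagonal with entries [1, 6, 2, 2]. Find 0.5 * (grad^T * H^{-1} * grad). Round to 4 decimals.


Step 1: H is diagonal, so H^(-1) * g = [-1.7236, 0.4927, 0.8282, 3.2708].
Step 2: g^T H^(-1) g = sum_i g_i^2 / H_ii
  = (-1.7236)^2/1 + (2.9563)^2/6 + (1.6564)^2/2 + (6.5415)^2/2
  = 2.9708 + 1.4566 + 1.3718 + 21.3956 = 27.1949
Step 3: Objective decrease = 0.5 * g^T H^(-1) g = 13.5974


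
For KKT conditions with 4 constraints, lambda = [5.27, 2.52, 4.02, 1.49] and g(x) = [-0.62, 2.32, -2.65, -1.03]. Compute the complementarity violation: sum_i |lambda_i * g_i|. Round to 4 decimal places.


KKT complementary slackness check:
lambda_1 * g_1 = 5.27 * -0.62 = -3.2674
lambda_2 * g_2 = 2.52 * 2.32 = 5.8464
lambda_3 * g_3 = 4.02 * -2.65 = -10.653
lambda_4 * g_4 = 1.49 * -1.03 = -1.5347
Total violation = 3.2674 + 5.8464 + 10.653 + 1.5347 = 21.3015


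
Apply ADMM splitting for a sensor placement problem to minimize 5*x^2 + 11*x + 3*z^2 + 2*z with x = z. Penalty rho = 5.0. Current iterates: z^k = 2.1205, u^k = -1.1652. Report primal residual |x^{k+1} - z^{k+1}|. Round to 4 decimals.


ADMM iteration with rho = 5.0, z^k = 2.1205, u^k = -1.1652
Step 1: x-update.
Minimize 5*x^2 + 11*x + (5.0/2)*(x - 2.1205 - 1.1652)^2
FOC: (2*5 + 5.0)*x = -11 + 5.0*(2.1205 + 1.1652)
x^{k+1} = 0.3619
Step 2: z-update.
Minimize 3*z^2 + 2*z + (5.0/2)*(0.3619 - z - 1.1652)^2
FOC: (2*3 + 5.0)*z = -2 + 5.0*(0.3619 - 1.1652)
z^{k+1} = -0.547
Step 3: u-update.
u^{k+1} = -1.1652 + 0.3619 + 0.547 = -0.2563
Step 4: Primal residual = |0.3619 + 0.547| = 0.9089


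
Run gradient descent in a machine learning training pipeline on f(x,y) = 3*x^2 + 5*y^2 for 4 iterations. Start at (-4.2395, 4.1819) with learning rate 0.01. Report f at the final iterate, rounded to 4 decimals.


Gradient descent on f(x,y) = 3*x^2 + 5*y^2.
Starting point: (-4.2395, 4.1819), alpha = 0.01
Step 1: grad_x = 2*3*-4.2395 = -25.437, grad_y = 2*5*4.1819 = 41.819
  x_1 = -4.2395 - 0.01*-25.437 = -3.9851
  y_1 = 4.1819 - 0.01*41.819 = 3.7637
Step 2: grad_x = 2*3*-3.9851 = -23.9108, grad_y = 2*5*3.7637 = 37.6371
  x_2 = -3.9851 - 0.01*-23.9108 = -3.746
  y_2 = 3.7637 - 0.01*37.6371 = 3.3873
Step 3: grad_x = 2*3*-3.746 = -22.4761, grad_y = 2*5*3.3873 = 33.8734
  x_3 = -3.746 - 0.01*-22.4761 = -3.5213
  y_3 = 3.3873 - 0.01*33.8734 = 3.0486
Step 4: grad_x = 2*3*-3.5213 = -21.1276, grad_y = 2*5*3.0486 = 30.4861
  x_4 = -3.5213 - 0.01*-21.1276 = -3.31
  y_4 = 3.0486 - 0.01*30.4861 = 2.7437
f(-3.31, 2.7437) = 3*(-3.31)^2 + 5*2.7437^2 = 70.5087


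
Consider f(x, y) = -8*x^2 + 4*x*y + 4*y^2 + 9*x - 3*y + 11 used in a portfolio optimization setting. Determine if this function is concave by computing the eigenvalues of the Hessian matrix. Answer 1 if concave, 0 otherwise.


The Hessian of f(x,y) = -8*x^2 + 4*x*y + 4*y^2 + 9*x - 3*y + 11 is:
H = [[-16, 4], [4, 8]]
Trace = -16 + 8 = -8
Determinant = -16*8 - (4)^2 = -144
Discriminant = (-8)^2 - 4*-144 = 640.0
Eigenvalues: lambda_1 = -16.6491, lambda_2 = 8.6491
The function is not concave.

0


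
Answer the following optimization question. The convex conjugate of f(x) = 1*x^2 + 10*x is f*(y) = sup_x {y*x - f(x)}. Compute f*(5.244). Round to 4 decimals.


f*(y) = sup_x {y*x - a*x^2 - b*x} = sup_x {(y-b)*x - a*x^2}
FOC: (y - b) - 2a*x = 0 => x* = (y - b)/(2a)
x* = (5.244 - 10)/(2*1) = -2.378
f*(5.244) = (y-b)^2/(4a) = (5.244 - 10)^2/(4*1)
= 22.6195/4 = 5.6549


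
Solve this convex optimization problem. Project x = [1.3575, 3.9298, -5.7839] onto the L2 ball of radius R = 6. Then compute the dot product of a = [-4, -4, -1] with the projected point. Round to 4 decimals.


Step 1: Compute ||x|| (intermediates to 6 decimals).
||x|| = sqrt(1.3575^2 + 3.9298^2 + (-5.7839)^2) = 7.123176
Step 2: Project.
Since ||x|| > R, scale = R/||x|| = 6/7.123176 = 0.842321, proj(x) = scale * x
proj(x) = [1.143451, 3.310153, -4.8719]
Step 3: Dot product.
a^T * proj(x) = -4*1.143451 - 4*3.310153 - 1*(-4.8719) = -12.9425


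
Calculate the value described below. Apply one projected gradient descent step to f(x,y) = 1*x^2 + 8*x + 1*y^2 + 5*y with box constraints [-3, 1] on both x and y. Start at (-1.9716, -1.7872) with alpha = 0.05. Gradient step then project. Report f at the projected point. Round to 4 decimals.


Step 1: Compute gradient at (-1.9716, -1.7872).
grad_x = 2*1*-1.9716 + 8 = 4.0568
grad_y = 2*1*-1.7872 + 5 = 1.4256
Step 2: Gradient step.
x_raw = -1.9716 - 0.05*4.0568 = -2.1744
y_raw = -1.7872 - 0.05*1.4256 = -1.8585
Step 3: Project onto [-3, 1].
x_proj = clip(-2.1744) = -2.1744
y_proj = clip(-1.8585) = -1.8585
Step 4: Evaluate f.
f(-2.1744, -1.8585) = -18.5058


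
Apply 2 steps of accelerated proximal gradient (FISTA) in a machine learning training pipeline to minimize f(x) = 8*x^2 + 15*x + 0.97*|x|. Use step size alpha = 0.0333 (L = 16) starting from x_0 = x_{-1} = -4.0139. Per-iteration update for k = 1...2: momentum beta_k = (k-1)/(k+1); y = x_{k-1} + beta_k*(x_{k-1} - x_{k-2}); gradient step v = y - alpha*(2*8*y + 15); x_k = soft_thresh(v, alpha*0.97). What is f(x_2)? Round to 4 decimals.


FISTA on f(x) = 8*x^2 + 15*x + 0.97*|x|
L = 16, alpha = 0.0333
Iteration 1: beta = 0.0, y = -4.0139 + 0.0*(-4.0139 + 4.0139) = -4.0139
  grad(y) = -49.2224, v = y - alpha*grad = -2.3748
  prox(v) = soft_thresh(-2.3748, 0.0323) = -2.3425
Iteration 2: beta = 0.3333, y = -2.3425 + 0.3333*(-2.3425 + 4.0139) = -1.7854
  grad(y) = -13.5657, v = y - alpha*grad = -1.3336
  prox(v) = soft_thresh(-1.3336, 0.0323) = -1.3013
f(x_2) = 8*(-1.3013)^2 + 15*(-1.3013) + 0.97*|-1.3013| = -4.7101


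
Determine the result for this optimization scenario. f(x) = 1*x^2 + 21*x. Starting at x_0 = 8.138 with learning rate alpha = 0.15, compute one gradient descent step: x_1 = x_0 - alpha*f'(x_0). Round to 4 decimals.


We compute the gradient at x_0 and apply the update.
f'(x) = 2*x + 21
f'(8.138) = 2*8.138 + 21 = 37.276
x_1 = 8.138 - 0.15*37.276 = 2.5466


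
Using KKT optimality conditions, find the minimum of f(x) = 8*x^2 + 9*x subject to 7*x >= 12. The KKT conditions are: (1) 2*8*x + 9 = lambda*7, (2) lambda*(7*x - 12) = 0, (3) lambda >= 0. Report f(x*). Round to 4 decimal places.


Step 1: Try lambda = 0 (constraint inactive).
x_unc = -9/(2*8) = -0.5625
Check: 7*-0.5625 = -3.9375 < 12 -- violated!
Step 2: Constraint must be active: 7*x = 12
x* = 12/7 = 1.7143 (rounded; the exact value 12/7 is used below)
lambda = (2*8*(12/7) + 9)/7 = 5.2041
Step 3: Compute optimal value.
f(x*) = 8*(12/7)^2 + 9*(12/7) = 38.9388


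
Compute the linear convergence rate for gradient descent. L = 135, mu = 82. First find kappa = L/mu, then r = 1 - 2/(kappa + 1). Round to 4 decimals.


Step 1: Compute the condition number.
kappa = L/mu = 135/82 = 1.6463
Step 2: Compute the convergence rate.
r = 1 - 2/(kappa + 1) = 1 - 2*mu/(L + mu) = (L - mu)/(L + mu) = 53/217 = 0.2442


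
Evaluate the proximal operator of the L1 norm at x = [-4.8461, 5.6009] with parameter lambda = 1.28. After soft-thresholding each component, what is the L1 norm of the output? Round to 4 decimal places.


Soft-thresholding with lambda = 1.28:
prox(-4.8461) = sign(-4.8461)*max(|-4.8461| - 1.28, 0) = -3.5661
prox(5.6009) = sign(5.6009)*max(|5.6009| - 1.28, 0) = 4.3209
prox(x) = [-3.5661, 4.3209]
||prox(x)||_1 = 3.5661 + 4.3209 = 7.887


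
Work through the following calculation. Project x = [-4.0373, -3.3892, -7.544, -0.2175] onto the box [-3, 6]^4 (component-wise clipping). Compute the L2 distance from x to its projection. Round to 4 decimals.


Project each component onto [-3, 6].
clip(-4.0373) = -3.0, clip(-3.3892) = -3.0, clip(-7.544) = -3.0, clip(-0.2175) = -0.2175
Projection = [-3.0, -3.0, -3.0, -0.2175]
Squared diffs: [1.076, 0.1515, 20.6479, 0.0]
Distance = sqrt(21.8754) = 4.6771


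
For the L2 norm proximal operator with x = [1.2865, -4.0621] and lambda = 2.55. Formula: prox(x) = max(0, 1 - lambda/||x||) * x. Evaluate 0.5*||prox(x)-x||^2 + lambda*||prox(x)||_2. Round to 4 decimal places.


Step 1: Compute ||x||.
||x|| = 4.261
Step 2: Compute scaling factor.
scale = max(0, 1 - 2.55/4.261) = 0.4015
Step 3: prox(x) = [0.5166, -1.6311]
||prox(x)|| = 1.711
Step 4: Proximal objective.
0.5*||prox-x||^2 = 3.2513
lambda*||prox|| = 4.3631
Total = 7.6142


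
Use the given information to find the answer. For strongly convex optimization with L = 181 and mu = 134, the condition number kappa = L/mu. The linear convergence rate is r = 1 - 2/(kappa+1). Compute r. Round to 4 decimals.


Step 1: Compute the condition number.
kappa = L/mu = 181/134 = 1.3507
Step 2: Compute the convergence rate.
r = 1 - 2/(kappa + 1) = 1 - 2*mu/(L + mu) = (L - mu)/(L + mu) = 47/315 = 0.1492


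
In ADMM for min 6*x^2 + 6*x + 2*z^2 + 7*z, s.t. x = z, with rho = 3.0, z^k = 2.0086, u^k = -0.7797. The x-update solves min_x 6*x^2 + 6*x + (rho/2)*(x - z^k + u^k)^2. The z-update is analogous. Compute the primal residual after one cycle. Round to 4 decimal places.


ADMM iteration with rho = 3.0, z^k = 2.0086, u^k = -0.7797
Step 1: x-update.
Minimize 6*x^2 + 6*x + (3.0/2)*(x - 2.0086 - 0.7797)^2
FOC: (2*6 + 3.0)*x = -6 + 3.0*(2.0086 + 0.7797)
x^{k+1} = 0.1577
Step 2: z-update.
Minimize 2*z^2 + 7*z + (3.0/2)*(0.1577 - z - 0.7797)^2
FOC: (2*2 + 3.0)*z = -7 + 3.0*(0.1577 - 0.7797)
z^{k+1} = -1.2666
Step 3: u-update.
u^{k+1} = -0.7797 + 0.1577 + 1.2666 = 0.6445
Step 4: Primal residual = |0.1577 + 1.2666| = 1.4242


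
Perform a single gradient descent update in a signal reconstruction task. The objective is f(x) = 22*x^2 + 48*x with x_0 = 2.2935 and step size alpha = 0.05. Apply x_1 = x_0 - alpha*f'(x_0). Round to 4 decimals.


We compute the gradient at x_0 and apply the update.
f'(x) = 44*x + 48
f'(2.2935) = 44*2.2935 + 48 = 148.914
x_1 = 2.2935 - 0.05*148.914 = -5.1522


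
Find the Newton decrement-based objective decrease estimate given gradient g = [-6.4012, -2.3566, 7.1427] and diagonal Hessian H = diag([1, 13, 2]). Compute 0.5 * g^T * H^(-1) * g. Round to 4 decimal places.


Step 1: H is diagonal, so H^(-1) * g = [-6.4012, -0.1813, 3.5714].
Step 2: g^T H^(-1) g = sum_i g_i^2 / H_ii
  = (-6.4012)^2/1 + (-2.3566)^2/13 + (7.1427)^2/2
  = 40.9754 + 0.4272 + 25.5091 = 66.9116
Step 3: Objective decrease = 0.5 * g^T H^(-1) g = 33.4558


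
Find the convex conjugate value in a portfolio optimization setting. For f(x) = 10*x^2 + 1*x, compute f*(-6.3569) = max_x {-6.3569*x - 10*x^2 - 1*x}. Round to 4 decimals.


f*(y) = sup_x {y*x - a*x^2 - b*x} = sup_x {(y-b)*x - a*x^2}
FOC: (y - b) - 2a*x = 0 => x* = (y - b)/(2a)
x* = (-6.3569 - 1)/(2*10) = -0.3678
f*(-6.3569) = (y-b)^2/(4a) = (-6.3569 - 1)^2/(4*10)
= 54.124/40 = 1.3531


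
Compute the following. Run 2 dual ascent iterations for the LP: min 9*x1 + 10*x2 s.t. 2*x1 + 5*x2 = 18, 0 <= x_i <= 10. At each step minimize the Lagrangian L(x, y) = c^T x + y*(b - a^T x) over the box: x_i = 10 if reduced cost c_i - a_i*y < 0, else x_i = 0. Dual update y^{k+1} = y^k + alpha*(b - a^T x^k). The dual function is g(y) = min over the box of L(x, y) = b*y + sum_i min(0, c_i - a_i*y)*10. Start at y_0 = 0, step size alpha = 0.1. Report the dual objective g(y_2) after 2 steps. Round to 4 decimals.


Dual ascent for LP: min 9*x1 + 10*x2, 2*x1 + 5*x2 = 18, 0 <= x_i <= 10
Step 1: y^k = 0.0, reduced costs: (9.0, 10.0)
  x^k = (0.0, 0.0), subgradient = b - a^T x = 18.0
  y^{k+1} = 0.0 + 0.1*18.0 = 1.8
Step 2: y^k = 1.8, reduced costs: (5.4, 1.0)
  x^k = (0.0, 0.0), subgradient = b - a^T x = 18.0
  y^{k+1} = 1.8 + 0.1*18.0 = 3.6
Dual objective at y_2 = 3.6: reduced costs (1.8, -8.0), box minimizer x = (0.0, 10.0)
g(y_2) = b*y + (c1 - a1*y)*x1 + (c2 - a2*y)*x2 = 18*3.6 + 1.8*0.0 + (-8.0)*10.0 = 64.8 + 0.0 - 80.0 = -15.2


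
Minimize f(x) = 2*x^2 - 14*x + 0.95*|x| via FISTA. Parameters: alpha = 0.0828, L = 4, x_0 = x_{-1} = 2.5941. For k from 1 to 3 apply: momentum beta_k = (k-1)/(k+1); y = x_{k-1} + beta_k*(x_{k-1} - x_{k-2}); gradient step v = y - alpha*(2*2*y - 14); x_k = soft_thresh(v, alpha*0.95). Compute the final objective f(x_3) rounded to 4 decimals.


FISTA on f(x) = 2*x^2 - 14*x + 0.95*|x|
L = 4, alpha = 0.0828
Iteration 1: beta = 0.0, y = 2.5941 + 0.0*(2.5941 - 2.5941) = 2.5941
  grad(y) = -3.6236, v = y - alpha*grad = 2.8941
  prox(v) = soft_thresh(2.8941, 0.0787) = 2.8155
Iteration 2: beta = 0.3333, y = 2.8155 + 0.3333*(2.8155 - 2.5941) = 2.8893
  grad(y) = -2.4429, v = y - alpha*grad = 3.0915
  prox(v) = soft_thresh(3.0915, 0.0787) = 3.0129
Iteration 3: beta = 0.5, y = 3.0129 + 0.5*(3.0129 - 2.8155) = 3.1116
  grad(y) = -1.5537, v = y - alpha*grad = 3.2402
  prox(v) = soft_thresh(3.2402, 0.0787) = 3.1616
f(x_3) = 2*3.1616^2 - 14*3.1616 + 0.95*|3.1616| = -21.2674


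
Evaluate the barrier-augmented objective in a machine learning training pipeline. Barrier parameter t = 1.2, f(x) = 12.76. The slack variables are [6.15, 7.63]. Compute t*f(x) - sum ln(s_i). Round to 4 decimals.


Step 1: Compute log-barrier.
ln values: [1.8165, 2.0321]
phi = -(1.8165 + 2.0321) = -3.8485
Step 2: Compute augmented objective.
t*f(x) = 1.2*12.76 = 15.312
Total = 15.312 - 3.8485 = 11.4635


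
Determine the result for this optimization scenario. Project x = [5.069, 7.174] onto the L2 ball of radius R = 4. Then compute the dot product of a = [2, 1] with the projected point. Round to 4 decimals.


Step 1: Compute ||x|| (intermediates to 6 decimals).
||x|| = sqrt(5.069^2 + 7.174^2) = 8.784136
Step 2: Project.
Since ||x|| > R, scale = R/||x|| = 4/8.784136 = 0.455366, proj(x) = scale * x
proj(x) = [2.30825, 3.266796]
Step 3: Dot product.
a^T * proj(x) = 2*2.30825 + 1*3.266796 = 7.8833


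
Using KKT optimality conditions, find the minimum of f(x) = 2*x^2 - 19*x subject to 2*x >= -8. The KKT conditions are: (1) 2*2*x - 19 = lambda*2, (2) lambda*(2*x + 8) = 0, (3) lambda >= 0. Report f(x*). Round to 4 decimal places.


Step 1: Try lambda = 0 (constraint inactive).
Stationarity: 2*2*x - 19 = 0
x* = 19/(2*2) = 4.75
Check constraint: 2*4.75 = 9.5 >= -8 -- satisfied.
Step 2: Compute optimal value.
f(x*) = 2*4.75^2 - 19*4.75 = -45.125


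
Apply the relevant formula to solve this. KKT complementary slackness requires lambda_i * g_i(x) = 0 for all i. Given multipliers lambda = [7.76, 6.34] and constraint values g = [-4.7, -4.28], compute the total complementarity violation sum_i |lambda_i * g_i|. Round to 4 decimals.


KKT complementary slackness check:
lambda_1 * g_1 = 7.76 * -4.7 = -36.472
lambda_2 * g_2 = 6.34 * -4.28 = -27.1352
Total violation = 36.472 + 27.1352 = 63.6072


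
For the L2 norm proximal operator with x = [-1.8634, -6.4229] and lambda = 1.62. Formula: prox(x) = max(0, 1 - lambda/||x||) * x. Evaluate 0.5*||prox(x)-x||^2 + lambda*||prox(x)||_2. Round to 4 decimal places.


Step 1: Compute ||x||.
||x|| = 6.6877
Step 2: Compute scaling factor.
scale = max(0, 1 - 1.62/6.6877) = 0.7578
Step 3: prox(x) = [-1.412, -4.8671]
||prox(x)|| = 5.0677
Step 4: Proximal objective.
0.5*||prox-x||^2 = 1.3122
lambda*||prox|| = 8.2097
Total = 9.5219


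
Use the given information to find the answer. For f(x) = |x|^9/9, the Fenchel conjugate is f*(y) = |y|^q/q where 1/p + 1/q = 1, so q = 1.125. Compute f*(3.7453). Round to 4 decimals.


The conjugate exponent q satisfies 1/p + 1/q = 1.
p = 9, so q = 9/(9 - 1) = 1.125
|y|^q = 3.7453^1.125 = 4.4175
f*(3.7453) = 4.4175 / 1.125 = 3.9266


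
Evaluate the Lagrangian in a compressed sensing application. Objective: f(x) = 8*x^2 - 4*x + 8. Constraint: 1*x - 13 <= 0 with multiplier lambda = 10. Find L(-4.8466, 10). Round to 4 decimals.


Step 1: Evaluate f(x).
f(-4.8466) = 8*(-4.8466)^2 - 4*(-4.8466) + 8 = 215.3027
Step 2: Evaluate g(x).
g(-4.8466) = 1*-4.8466 - 13 = -17.8466
Step 3: Compute Lagrangian.
L = 215.3027 + 10*-17.8466 = 36.8367


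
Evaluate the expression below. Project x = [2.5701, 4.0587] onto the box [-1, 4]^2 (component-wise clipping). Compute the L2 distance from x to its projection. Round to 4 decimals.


Project each component onto [-1, 4].
clip(2.5701) = 2.5701, clip(4.0587) = 4.0
Projection = [2.5701, 4.0]
Squared diffs: [0.0, 0.0034]
Distance = sqrt(0.0034) = 0.0587


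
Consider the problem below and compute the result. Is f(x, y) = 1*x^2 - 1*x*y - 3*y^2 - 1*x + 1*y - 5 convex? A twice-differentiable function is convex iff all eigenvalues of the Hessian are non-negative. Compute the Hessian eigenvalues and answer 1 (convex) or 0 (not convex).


The Hessian of f(x,y) = 1*x^2 - 1*x*y - 3*y^2 - 1*x + 1*y - 5 is:
H = [[2, -1], [-1, -6]]
Trace = 2 - 6 = -4
Determinant = 2*-6 - (-1)^2 = -13
Discriminant = (-4)^2 - 4*-13 = 68.0
Eigenvalues: lambda_1 = -6.1231, lambda_2 = 2.1231
The function is not convex.

0


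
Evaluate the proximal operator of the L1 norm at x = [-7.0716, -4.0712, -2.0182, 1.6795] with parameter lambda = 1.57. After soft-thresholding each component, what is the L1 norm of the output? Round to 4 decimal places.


Soft-thresholding with lambda = 1.57:
prox(-7.0716) = sign(-7.0716)*max(|-7.0716| - 1.57, 0) = -5.5016
prox(-4.0712) = sign(-4.0712)*max(|-4.0712| - 1.57, 0) = -2.5012
prox(-2.0182) = sign(-2.0182)*max(|-2.0182| - 1.57, 0) = -0.4482
prox(1.6795) = sign(1.6795)*max(|1.6795| - 1.57, 0) = 0.1095
prox(x) = [-5.5016, -2.5012, -0.4482, 0.1095]
||prox(x)||_1 = 5.5016 + 2.5012 + 0.4482 + 0.1095 = 8.5605


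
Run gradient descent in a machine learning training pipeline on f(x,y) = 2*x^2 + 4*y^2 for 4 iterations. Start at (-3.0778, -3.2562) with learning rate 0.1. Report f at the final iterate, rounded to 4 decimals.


Gradient descent on f(x,y) = 2*x^2 + 4*y^2.
Starting point: (-3.0778, -3.2562), alpha = 0.1
Step 1: grad_x = 2*2*-3.0778 = -12.3112, grad_y = 2*4*-3.2562 = -26.0496
  x_1 = -3.0778 - 0.1*-12.3112 = -1.8467
  y_1 = -3.2562 - 0.1*-26.0496 = -0.6512
Step 2: grad_x = 2*2*-1.8467 = -7.3867, grad_y = 2*4*-0.6512 = -5.2099
  x_2 = -1.8467 - 0.1*-7.3867 = -1.108
  y_2 = -0.6512 - 0.1*-5.2099 = -0.1302
Step 3: grad_x = 2*2*-1.108 = -4.432, grad_y = 2*4*-0.1302 = -1.042
  x_3 = -1.108 - 0.1*-4.432 = -0.6648
  y_3 = -0.1302 - 0.1*-1.042 = -0.026
Step 4: grad_x = 2*2*-0.6648 = -2.6592, grad_y = 2*4*-0.026 = -0.2084
  x_4 = -0.6648 - 0.1*-2.6592 = -0.3989
  y_4 = -0.026 - 0.1*-0.2084 = -0.0052
f(-0.3989, -0.0052) = 2*(-0.3989)^2 + 4*(-0.0052)^2 = 0.3183


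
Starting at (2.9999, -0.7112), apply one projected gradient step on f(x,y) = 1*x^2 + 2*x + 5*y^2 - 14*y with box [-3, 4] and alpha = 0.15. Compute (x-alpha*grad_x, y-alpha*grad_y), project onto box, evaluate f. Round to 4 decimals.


Step 1: Compute gradient at (2.9999, -0.7112).
grad_x = 2*1*2.9999 + 2 = 7.9998
grad_y = 2*5*-0.7112 - 14 = -21.112
Step 2: Gradient step.
x_raw = 2.9999 - 0.15*7.9998 = 1.7999
y_raw = -0.7112 - 0.15*-21.112 = 2.4556
Step 3: Project onto [-3, 4].
x_proj = clip(1.7999) = 1.7999
y_proj = clip(2.4556) = 2.4556
Step 4: Evaluate f.
f(1.7999, 2.4556) = 2.6111


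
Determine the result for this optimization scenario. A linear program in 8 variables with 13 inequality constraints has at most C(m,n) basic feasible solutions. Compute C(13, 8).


Each vertex corresponds to some choice of n active constraints out of m, so the number of vertices is at most C(m, n) = m! / (n!(m-n)!).
m = 13, n = 8
Numerator: 13 * 12 * 11 * 10 * 9 * 8 * 7 * 6
Denominator: 8! = 40320
C(13, 8) = 1287


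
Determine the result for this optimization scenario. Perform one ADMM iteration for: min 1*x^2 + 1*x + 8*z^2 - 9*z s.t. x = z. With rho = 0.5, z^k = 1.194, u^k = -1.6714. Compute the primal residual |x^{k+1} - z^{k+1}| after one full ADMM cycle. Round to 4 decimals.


ADMM iteration with rho = 0.5, z^k = 1.194, u^k = -1.6714
Step 1: x-update.
Minimize 1*x^2 + 1*x + (0.5/2)*(x - 1.194 - 1.6714)^2
FOC: (2*1 + 0.5)*x = -1 + 0.5*(1.194 + 1.6714)
x^{k+1} = 0.1731
Step 2: z-update.
Minimize 8*z^2 - 9*z + (0.5/2)*(0.1731 - z - 1.6714)^2
FOC: (2*8 + 0.5)*z = 9 + 0.5*(0.1731 - 1.6714)
z^{k+1} = 0.5001
Step 3: u-update.
u^{k+1} = -1.6714 + 0.1731 - 0.5001 = -1.9984
Step 4: Primal residual = |0.1731 - 0.5001| = 0.327


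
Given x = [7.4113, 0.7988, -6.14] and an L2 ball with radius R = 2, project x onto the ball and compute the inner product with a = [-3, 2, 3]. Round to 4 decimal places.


Step 1: Compute ||x|| (intermediates to 6 decimals).
||x|| = sqrt(7.4113^2 + 0.7988^2 + (-6.14)^2) = 9.657383
Step 2: Project.
Since ||x|| > R, scale = R/||x|| = 2/9.657383 = 0.207095, proj(x) = scale * x
proj(x) = [1.534843, 0.165427, -1.271563]
Step 3: Dot product.
a^T * proj(x) = -3*1.534843 + 2*0.165427 + 3*(-1.271563) = -8.0884
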